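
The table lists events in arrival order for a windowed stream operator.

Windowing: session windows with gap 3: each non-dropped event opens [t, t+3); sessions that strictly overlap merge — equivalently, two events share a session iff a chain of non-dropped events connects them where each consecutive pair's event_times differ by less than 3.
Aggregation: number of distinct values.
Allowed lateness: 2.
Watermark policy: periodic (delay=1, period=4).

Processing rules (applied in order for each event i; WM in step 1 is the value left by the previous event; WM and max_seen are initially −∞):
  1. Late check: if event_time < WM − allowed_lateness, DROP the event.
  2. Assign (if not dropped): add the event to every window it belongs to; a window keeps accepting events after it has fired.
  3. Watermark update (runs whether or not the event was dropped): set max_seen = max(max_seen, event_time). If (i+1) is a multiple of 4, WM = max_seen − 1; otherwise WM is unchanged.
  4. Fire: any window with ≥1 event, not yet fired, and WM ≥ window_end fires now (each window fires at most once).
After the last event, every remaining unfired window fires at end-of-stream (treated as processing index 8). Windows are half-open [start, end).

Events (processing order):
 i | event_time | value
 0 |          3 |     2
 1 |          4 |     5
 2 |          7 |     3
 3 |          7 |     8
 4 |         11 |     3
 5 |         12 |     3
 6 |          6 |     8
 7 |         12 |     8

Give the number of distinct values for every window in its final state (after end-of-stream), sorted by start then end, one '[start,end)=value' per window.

[3,10)=4 [11,15)=2

i=0 t=3 v=2: → [3,6); WM=−∞
i=1 t=4 v=5: → [3,7); WM=−∞
i=2 t=7 v=3: → [7,10); WM=−∞
i=3 t=7 v=8: → [7,10); WM=6
i=4 t=11 v=3: → [11,14); WM=6
i=5 t=12 v=3: → [11,15); WM=6
i=6 t=6 v=8: → [3,10); WM=6
i=7 t=12 v=8: → [11,15); WM=11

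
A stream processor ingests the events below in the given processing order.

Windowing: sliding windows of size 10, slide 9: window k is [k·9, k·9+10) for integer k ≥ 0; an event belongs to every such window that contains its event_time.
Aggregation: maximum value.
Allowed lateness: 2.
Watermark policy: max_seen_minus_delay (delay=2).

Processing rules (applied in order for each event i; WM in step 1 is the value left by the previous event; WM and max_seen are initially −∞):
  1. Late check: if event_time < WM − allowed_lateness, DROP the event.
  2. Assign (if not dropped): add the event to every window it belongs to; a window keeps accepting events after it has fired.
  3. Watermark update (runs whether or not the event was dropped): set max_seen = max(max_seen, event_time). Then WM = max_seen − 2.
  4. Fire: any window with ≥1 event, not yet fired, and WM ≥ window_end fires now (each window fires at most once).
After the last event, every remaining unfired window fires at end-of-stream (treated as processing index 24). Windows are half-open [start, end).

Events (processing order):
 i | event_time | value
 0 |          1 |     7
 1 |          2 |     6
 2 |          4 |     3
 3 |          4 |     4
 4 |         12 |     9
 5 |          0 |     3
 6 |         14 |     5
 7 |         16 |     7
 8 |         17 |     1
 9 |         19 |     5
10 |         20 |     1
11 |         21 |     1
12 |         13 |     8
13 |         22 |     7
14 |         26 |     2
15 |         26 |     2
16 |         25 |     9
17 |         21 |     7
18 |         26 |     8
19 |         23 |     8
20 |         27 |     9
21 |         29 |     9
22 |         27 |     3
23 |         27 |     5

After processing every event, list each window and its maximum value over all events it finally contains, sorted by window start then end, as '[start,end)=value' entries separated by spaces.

[0,10)=7 [9,19)=9 [18,28)=9 [27,37)=9

i=0 t=1 v=7: → [0,10); WM=-1
i=1 t=2 v=6: → [0,10); WM=0
i=2 t=4 v=3: → [0,10); WM=2
i=3 t=4 v=4: → [0,10); WM=2
i=4 t=12 v=9: → [9,19); WM=10; [0,10) fires=7
i=5 t=0 v=3: DROP (t<10-2); WM=10
i=6 t=14 v=5: → [9,19); WM=12
i=7 t=16 v=7: → [9,19); WM=14
i=8 t=17 v=1: → [9,19); WM=15
i=9 t=19 v=5: → [18,28); WM=17
i=10 t=20 v=1: → [18,28); WM=18
i=11 t=21 v=1: → [18,28); WM=19; [9,19) fires=9
i=12 t=13 v=8: DROP (t<19-2); WM=19
i=13 t=22 v=7: → [18,28); WM=20
i=14 t=26 v=2: → [18,28); WM=24
i=15 t=26 v=2: → [18,28); WM=24
i=16 t=25 v=9: → [18,28); WM=24
i=17 t=21 v=7: DROP (t<24-2); WM=24
i=18 t=26 v=8: → [18,28); WM=24
i=19 t=23 v=8: → [18,28); WM=24
i=20 t=27 v=9: → [27,37),[18,28); WM=25
i=21 t=29 v=9: → [27,37); WM=27
i=22 t=27 v=3: → [27,37),[18,28); WM=27
i=23 t=27 v=5: → [27,37),[18,28); WM=27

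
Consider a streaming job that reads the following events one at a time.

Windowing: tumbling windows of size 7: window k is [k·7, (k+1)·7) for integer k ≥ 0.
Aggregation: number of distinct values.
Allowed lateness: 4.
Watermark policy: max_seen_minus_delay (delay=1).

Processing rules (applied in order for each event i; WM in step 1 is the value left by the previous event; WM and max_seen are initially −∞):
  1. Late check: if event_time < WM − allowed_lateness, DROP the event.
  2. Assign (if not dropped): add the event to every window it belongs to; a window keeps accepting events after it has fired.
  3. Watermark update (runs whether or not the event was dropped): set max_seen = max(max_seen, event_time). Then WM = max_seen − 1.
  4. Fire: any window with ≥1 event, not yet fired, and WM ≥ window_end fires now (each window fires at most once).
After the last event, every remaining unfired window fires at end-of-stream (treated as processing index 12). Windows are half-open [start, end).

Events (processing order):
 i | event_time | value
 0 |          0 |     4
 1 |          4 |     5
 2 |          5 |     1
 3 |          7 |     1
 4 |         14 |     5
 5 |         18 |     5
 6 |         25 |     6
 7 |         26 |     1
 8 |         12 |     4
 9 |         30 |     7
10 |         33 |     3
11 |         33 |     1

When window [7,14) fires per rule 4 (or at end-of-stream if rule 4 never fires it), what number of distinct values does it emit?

1

i=0 t=0 v=4: → [0,7); WM=-1
i=1 t=4 v=5: → [0,7); WM=3
i=2 t=5 v=1: → [0,7); WM=4
i=3 t=7 v=1: → [7,14); WM=6
i=4 t=14 v=5: → [14,21); WM=13; [0,7) fires=3
i=5 t=18 v=5: → [14,21); WM=17; [7,14) fires=1
i=6 t=25 v=6: → [21,28); WM=24; [14,21) fires=1
i=7 t=26 v=1: → [21,28); WM=25
i=8 t=12 v=4: DROP (t<25-4); WM=25
i=9 t=30 v=7: → [28,35); WM=29; [21,28) fires=2
i=10 t=33 v=3: → [28,35); WM=32
i=11 t=33 v=1: → [28,35); WM=32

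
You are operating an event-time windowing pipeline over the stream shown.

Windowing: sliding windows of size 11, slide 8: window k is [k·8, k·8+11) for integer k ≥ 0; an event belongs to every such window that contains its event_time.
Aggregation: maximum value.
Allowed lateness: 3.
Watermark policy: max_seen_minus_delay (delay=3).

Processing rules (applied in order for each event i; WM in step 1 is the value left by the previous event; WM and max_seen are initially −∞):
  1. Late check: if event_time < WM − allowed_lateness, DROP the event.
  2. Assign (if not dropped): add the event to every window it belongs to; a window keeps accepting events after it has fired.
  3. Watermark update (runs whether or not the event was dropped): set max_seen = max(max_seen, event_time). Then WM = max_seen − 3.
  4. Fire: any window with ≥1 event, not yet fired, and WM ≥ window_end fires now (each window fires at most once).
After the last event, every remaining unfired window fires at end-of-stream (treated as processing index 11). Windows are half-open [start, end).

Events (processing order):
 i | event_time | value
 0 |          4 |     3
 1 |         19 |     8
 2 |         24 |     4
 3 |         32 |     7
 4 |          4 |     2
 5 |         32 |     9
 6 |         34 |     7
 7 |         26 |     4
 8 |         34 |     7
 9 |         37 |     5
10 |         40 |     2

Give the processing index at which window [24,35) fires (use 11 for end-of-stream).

i=0 t=4 v=3: → [0,11); WM=1
i=1 t=19 v=8: → [16,27); WM=16; [0,11) fires=3
i=2 t=24 v=4: → [24,35),[16,27); WM=21
i=3 t=32 v=7: → [32,43),[24,35); WM=29; [16,27) fires=8
i=4 t=4 v=2: DROP (t<29-3); WM=29
i=5 t=32 v=9: → [32,43),[24,35); WM=29
i=6 t=34 v=7: → [32,43),[24,35); WM=31
i=7 t=26 v=4: DROP (t<31-3); WM=31
i=8 t=34 v=7: → [32,43),[24,35); WM=31
i=9 t=37 v=5: → [32,43); WM=34
i=10 t=40 v=2: → [40,51),[32,43); WM=37; [24,35) fires=9

10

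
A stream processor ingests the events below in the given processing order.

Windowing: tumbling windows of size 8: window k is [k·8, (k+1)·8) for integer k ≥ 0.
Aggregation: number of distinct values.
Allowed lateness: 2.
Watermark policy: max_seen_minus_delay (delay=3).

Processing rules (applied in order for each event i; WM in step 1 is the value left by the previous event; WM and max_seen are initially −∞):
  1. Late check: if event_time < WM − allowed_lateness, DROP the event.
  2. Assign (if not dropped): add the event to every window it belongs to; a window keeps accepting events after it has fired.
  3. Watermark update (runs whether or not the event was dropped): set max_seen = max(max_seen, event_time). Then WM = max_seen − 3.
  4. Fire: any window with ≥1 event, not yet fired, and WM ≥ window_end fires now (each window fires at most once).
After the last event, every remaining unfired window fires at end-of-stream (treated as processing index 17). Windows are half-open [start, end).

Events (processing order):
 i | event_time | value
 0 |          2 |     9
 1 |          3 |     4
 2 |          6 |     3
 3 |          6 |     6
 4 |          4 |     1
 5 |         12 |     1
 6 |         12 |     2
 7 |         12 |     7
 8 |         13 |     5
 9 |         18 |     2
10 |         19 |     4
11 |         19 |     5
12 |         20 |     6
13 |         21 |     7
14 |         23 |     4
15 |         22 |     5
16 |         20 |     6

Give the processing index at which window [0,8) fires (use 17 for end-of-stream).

5

i=0 t=2 v=9: → [0,8); WM=-1
i=1 t=3 v=4: → [0,8); WM=0
i=2 t=6 v=3: → [0,8); WM=3
i=3 t=6 v=6: → [0,8); WM=3
i=4 t=4 v=1: → [0,8); WM=3
i=5 t=12 v=1: → [8,16); WM=9; [0,8) fires=5
i=6 t=12 v=2: → [8,16); WM=9
i=7 t=12 v=7: → [8,16); WM=9
i=8 t=13 v=5: → [8,16); WM=10
i=9 t=18 v=2: → [16,24); WM=15
i=10 t=19 v=4: → [16,24); WM=16; [8,16) fires=4
i=11 t=19 v=5: → [16,24); WM=16
i=12 t=20 v=6: → [16,24); WM=17
i=13 t=21 v=7: → [16,24); WM=18
i=14 t=23 v=4: → [16,24); WM=20
i=15 t=22 v=5: → [16,24); WM=20
i=16 t=20 v=6: → [16,24); WM=20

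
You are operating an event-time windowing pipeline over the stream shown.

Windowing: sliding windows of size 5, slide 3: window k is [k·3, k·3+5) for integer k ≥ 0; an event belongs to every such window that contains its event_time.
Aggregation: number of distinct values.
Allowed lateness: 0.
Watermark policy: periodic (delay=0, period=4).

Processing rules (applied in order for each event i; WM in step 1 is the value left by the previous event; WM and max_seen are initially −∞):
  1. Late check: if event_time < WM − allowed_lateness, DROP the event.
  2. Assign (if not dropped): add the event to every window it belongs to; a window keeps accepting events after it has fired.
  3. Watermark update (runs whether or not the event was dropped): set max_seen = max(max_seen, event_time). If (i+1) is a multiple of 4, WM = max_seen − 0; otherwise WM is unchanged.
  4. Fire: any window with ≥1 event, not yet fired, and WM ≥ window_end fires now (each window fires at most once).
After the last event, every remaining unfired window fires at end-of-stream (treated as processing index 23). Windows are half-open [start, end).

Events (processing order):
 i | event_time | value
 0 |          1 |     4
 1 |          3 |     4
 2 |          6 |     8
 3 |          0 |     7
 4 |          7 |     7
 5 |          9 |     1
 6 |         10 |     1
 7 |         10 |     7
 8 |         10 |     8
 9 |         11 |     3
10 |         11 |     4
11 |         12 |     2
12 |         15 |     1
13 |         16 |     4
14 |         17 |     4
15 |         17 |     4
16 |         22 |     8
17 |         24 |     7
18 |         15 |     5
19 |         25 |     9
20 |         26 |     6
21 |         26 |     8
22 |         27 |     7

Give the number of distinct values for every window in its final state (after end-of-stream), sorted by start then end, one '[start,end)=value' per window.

[0,5)=2 [3,8)=3 [6,11)=3 [9,14)=6 [12,17)=3 [15,20)=2 [18,23)=1 [21,26)=3 [24,29)=4 [27,32)=1

i=0 t=1 v=4: → [0,5); WM=−∞
i=1 t=3 v=4: → [3,8),[0,5); WM=−∞
i=2 t=6 v=8: → [6,11),[3,8); WM=−∞
i=3 t=0 v=7: → [0,5); WM=6; [0,5) fires=2
i=4 t=7 v=7: → [6,11),[3,8); WM=6
i=5 t=9 v=1: → [9,14),[6,11); WM=6
i=6 t=10 v=1: → [9,14),[6,11); WM=6
i=7 t=10 v=7: → [9,14),[6,11); WM=10; [3,8) fires=3
i=8 t=10 v=8: → [9,14),[6,11); WM=10
i=9 t=11 v=3: → [9,14); WM=10
i=10 t=11 v=4: → [9,14); WM=10
i=11 t=12 v=2: → [12,17),[9,14); WM=12; [6,11) fires=3
i=12 t=15 v=1: → [15,20),[12,17); WM=12
i=13 t=16 v=4: → [15,20),[12,17); WM=12
i=14 t=17 v=4: → [15,20); WM=12
i=15 t=17 v=4: → [15,20); WM=17; [9,14) fires=6 [12,17) fires=3
i=16 t=22 v=8: → [21,26),[18,23); WM=17
i=17 t=24 v=7: → [24,29),[21,26); WM=17
i=18 t=15 v=5: DROP (t<17-0); WM=17
i=19 t=25 v=9: → [24,29),[21,26); WM=25; [15,20) fires=2 [18,23) fires=1
i=20 t=26 v=6: → [24,29); WM=25
i=21 t=26 v=8: → [24,29); WM=25
i=22 t=27 v=7: → [27,32),[24,29); WM=25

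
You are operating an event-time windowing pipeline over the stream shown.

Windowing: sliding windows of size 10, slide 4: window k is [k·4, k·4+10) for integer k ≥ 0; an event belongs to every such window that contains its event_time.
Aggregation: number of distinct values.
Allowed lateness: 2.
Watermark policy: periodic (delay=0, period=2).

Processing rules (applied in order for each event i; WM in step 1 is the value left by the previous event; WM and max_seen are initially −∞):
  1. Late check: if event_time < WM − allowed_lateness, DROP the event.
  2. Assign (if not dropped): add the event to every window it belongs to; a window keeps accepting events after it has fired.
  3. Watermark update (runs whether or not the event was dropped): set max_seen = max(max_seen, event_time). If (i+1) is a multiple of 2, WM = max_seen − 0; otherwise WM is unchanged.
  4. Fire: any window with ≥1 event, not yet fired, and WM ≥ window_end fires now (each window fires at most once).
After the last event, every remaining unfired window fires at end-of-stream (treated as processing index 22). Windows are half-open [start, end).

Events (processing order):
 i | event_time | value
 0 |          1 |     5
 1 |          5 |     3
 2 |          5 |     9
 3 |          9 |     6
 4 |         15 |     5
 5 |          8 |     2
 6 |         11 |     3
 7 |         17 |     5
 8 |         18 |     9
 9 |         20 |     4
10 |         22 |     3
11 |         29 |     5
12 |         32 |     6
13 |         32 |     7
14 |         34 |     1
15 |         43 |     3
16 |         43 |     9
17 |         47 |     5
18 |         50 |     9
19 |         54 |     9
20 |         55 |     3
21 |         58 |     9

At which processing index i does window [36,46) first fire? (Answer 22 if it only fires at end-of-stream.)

i=0 t=1 v=5: → [0,10); WM=−∞
i=1 t=5 v=3: → [4,14),[0,10); WM=5
i=2 t=5 v=9: → [4,14),[0,10); WM=5
i=3 t=9 v=6: → [8,18),[4,14),[0,10); WM=9
i=4 t=15 v=5: → [12,22),[8,18); WM=9
i=5 t=8 v=2: → [8,18),[4,14),[0,10); WM=15; [0,10) fires=5 [4,14) fires=4
i=6 t=11 v=3: DROP (t<15-2); WM=15
i=7 t=17 v=5: → [16,26),[12,22),[8,18); WM=17
i=8 t=18 v=9: → [16,26),[12,22); WM=17
i=9 t=20 v=4: → [20,30),[16,26),[12,22); WM=20; [8,18) fires=3
i=10 t=22 v=3: → [20,30),[16,26); WM=20
i=11 t=29 v=5: → [28,38),[24,34),[20,30); WM=29; [12,22) fires=3 [16,26) fires=4
i=12 t=32 v=6: → [32,42),[28,38),[24,34); WM=29
i=13 t=32 v=7: → [32,42),[28,38),[24,34); WM=32; [20,30) fires=3
i=14 t=34 v=1: → [32,42),[28,38); WM=32
i=15 t=43 v=3: → [40,50),[36,46); WM=43; [24,34) fires=3 [28,38) fires=4 [32,42) fires=3
i=16 t=43 v=9: → [40,50),[36,46); WM=43
i=17 t=47 v=5: → [44,54),[40,50); WM=47; [36,46) fires=2
i=18 t=50 v=9: → [48,58),[44,54); WM=47
i=19 t=54 v=9: → [52,62),[48,58); WM=54; [40,50) fires=3 [44,54) fires=2
i=20 t=55 v=3: → [52,62),[48,58); WM=54
i=21 t=58 v=9: → [56,66),[52,62); WM=58; [48,58) fires=2

17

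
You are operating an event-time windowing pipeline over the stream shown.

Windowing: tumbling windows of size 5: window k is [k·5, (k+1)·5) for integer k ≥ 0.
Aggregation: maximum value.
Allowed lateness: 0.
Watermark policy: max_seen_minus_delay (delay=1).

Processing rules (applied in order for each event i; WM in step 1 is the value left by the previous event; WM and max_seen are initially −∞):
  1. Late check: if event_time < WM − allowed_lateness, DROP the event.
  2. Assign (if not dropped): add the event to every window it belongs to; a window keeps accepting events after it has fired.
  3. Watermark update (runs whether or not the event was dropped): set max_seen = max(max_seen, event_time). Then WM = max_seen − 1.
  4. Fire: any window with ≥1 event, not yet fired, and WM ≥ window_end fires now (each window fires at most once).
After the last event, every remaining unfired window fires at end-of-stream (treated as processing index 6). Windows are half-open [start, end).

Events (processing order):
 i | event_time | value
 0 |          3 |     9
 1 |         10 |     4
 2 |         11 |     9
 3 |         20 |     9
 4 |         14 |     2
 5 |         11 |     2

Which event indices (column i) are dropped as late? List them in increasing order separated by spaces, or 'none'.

4 5

i=0 t=3 v=9: → [0,5); WM=2
i=1 t=10 v=4: → [10,15); WM=9; [0,5) fires=9
i=2 t=11 v=9: → [10,15); WM=10
i=3 t=20 v=9: → [20,25); WM=19; [10,15) fires=9
i=4 t=14 v=2: DROP (t<19-0); WM=19
i=5 t=11 v=2: DROP (t<19-0); WM=19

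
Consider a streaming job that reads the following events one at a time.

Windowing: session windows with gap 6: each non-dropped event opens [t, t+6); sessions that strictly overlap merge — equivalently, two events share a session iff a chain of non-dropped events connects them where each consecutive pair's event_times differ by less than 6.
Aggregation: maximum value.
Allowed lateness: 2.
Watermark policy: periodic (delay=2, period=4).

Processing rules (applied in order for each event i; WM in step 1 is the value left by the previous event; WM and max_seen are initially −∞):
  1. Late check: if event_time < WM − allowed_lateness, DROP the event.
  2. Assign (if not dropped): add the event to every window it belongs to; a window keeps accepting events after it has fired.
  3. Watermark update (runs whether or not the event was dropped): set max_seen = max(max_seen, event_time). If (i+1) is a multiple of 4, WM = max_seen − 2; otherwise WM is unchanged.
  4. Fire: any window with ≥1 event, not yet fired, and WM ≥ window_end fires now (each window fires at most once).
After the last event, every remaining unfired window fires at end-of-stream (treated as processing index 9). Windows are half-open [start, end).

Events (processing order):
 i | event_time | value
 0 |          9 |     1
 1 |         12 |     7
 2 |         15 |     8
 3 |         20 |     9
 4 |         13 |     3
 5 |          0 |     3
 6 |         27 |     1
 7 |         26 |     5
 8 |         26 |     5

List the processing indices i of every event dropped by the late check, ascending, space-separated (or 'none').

i=0 t=9 v=1: → [9,15); WM=−∞
i=1 t=12 v=7: → [9,18); WM=−∞
i=2 t=15 v=8: → [9,21); WM=−∞
i=3 t=20 v=9: → [9,26); WM=18
i=4 t=13 v=3: DROP (t<18-2); WM=18
i=5 t=0 v=3: DROP (t<18-2); WM=18
i=6 t=27 v=1: → [27,33); WM=18
i=7 t=26 v=5: → [26,33); WM=25
i=8 t=26 v=5: → [26,33); WM=25

4 5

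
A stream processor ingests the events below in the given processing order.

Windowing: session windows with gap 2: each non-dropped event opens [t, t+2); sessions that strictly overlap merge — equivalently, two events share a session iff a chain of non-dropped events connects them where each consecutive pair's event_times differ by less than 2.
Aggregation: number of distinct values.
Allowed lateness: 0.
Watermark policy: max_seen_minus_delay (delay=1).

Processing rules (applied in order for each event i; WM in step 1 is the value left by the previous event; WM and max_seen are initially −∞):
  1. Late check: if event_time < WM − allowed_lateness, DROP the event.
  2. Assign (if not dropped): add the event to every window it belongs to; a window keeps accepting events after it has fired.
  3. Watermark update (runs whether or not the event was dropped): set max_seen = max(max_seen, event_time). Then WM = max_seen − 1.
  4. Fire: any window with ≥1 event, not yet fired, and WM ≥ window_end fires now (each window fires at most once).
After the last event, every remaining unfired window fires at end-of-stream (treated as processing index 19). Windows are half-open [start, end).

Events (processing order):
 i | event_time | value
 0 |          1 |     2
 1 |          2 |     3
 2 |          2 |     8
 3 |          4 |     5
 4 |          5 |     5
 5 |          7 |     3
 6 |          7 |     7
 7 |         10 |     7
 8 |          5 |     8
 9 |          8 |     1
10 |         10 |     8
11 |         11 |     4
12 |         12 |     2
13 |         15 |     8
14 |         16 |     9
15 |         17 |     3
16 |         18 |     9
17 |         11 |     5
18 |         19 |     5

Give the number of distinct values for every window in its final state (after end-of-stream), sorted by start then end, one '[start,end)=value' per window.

[1,4)=3 [4,7)=1 [7,9)=2 [10,14)=4 [15,21)=4

i=0 t=1 v=2: → [1,3); WM=0
i=1 t=2 v=3: → [1,4); WM=1
i=2 t=2 v=8: → [1,4); WM=1
i=3 t=4 v=5: → [4,6); WM=3
i=4 t=5 v=5: → [4,7); WM=4
i=5 t=7 v=3: → [7,9); WM=6
i=6 t=7 v=7: → [7,9); WM=6
i=7 t=10 v=7: → [10,12); WM=9
i=8 t=5 v=8: DROP (t<9-0); WM=9
i=9 t=8 v=1: DROP (t<9-0); WM=9
i=10 t=10 v=8: → [10,12); WM=9
i=11 t=11 v=4: → [10,13); WM=10
i=12 t=12 v=2: → [10,14); WM=11
i=13 t=15 v=8: → [15,17); WM=14
i=14 t=16 v=9: → [15,18); WM=15
i=15 t=17 v=3: → [15,19); WM=16
i=16 t=18 v=9: → [15,20); WM=17
i=17 t=11 v=5: DROP (t<17-0); WM=17
i=18 t=19 v=5: → [15,21); WM=18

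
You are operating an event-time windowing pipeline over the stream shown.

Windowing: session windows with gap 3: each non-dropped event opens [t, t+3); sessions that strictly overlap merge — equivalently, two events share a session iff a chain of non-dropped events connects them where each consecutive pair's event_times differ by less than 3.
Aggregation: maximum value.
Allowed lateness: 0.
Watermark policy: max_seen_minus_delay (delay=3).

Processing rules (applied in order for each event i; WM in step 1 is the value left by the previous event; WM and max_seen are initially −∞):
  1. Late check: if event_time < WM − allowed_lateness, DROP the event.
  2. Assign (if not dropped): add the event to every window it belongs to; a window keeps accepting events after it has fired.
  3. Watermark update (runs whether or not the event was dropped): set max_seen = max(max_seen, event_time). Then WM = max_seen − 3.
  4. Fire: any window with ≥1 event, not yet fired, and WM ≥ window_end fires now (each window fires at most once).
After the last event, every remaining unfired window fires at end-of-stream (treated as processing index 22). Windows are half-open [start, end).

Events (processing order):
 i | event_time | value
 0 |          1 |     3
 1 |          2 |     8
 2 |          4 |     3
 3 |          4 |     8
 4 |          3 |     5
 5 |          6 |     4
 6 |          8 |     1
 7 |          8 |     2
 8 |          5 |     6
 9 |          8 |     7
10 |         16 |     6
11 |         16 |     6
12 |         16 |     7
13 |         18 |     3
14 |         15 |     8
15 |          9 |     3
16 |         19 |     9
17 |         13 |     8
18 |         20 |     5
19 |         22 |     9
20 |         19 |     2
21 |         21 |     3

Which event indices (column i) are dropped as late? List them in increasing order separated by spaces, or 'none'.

15 17

i=0 t=1 v=3: → [1,4); WM=-2
i=1 t=2 v=8: → [1,5); WM=-1
i=2 t=4 v=3: → [1,7); WM=1
i=3 t=4 v=8: → [1,7); WM=1
i=4 t=3 v=5: → [1,7); WM=1
i=5 t=6 v=4: → [1,9); WM=3
i=6 t=8 v=1: → [1,11); WM=5
i=7 t=8 v=2: → [1,11); WM=5
i=8 t=5 v=6: → [1,11); WM=5
i=9 t=8 v=7: → [1,11); WM=5
i=10 t=16 v=6: → [16,19); WM=13
i=11 t=16 v=6: → [16,19); WM=13
i=12 t=16 v=7: → [16,19); WM=13
i=13 t=18 v=3: → [16,21); WM=15
i=14 t=15 v=8: → [15,21); WM=15
i=15 t=9 v=3: DROP (t<15-0); WM=15
i=16 t=19 v=9: → [15,22); WM=16
i=17 t=13 v=8: DROP (t<16-0); WM=16
i=18 t=20 v=5: → [15,23); WM=17
i=19 t=22 v=9: → [15,25); WM=19
i=20 t=19 v=2: → [15,25); WM=19
i=21 t=21 v=3: → [15,25); WM=19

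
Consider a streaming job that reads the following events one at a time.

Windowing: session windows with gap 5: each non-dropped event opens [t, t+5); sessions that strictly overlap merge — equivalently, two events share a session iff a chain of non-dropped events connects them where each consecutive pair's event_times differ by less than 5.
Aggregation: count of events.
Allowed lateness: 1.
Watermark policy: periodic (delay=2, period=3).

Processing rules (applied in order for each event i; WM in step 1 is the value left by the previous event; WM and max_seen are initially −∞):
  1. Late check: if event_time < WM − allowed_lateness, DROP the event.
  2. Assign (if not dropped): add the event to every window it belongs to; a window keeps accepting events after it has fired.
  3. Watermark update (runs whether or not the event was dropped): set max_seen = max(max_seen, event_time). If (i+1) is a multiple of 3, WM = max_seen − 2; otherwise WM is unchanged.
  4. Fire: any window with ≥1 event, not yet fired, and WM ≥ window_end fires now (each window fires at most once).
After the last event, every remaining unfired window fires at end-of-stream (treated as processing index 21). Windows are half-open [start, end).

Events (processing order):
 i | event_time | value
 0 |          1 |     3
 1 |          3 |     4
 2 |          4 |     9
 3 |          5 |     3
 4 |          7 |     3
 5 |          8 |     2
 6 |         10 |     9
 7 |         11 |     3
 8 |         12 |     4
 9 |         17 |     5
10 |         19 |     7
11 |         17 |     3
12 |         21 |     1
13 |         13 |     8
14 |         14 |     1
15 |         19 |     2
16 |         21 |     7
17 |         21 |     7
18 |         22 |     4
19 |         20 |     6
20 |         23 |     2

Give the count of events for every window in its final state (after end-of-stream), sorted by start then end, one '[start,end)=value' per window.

i=0 t=1 v=3: → [1,6); WM=−∞
i=1 t=3 v=4: → [1,8); WM=−∞
i=2 t=4 v=9: → [1,9); WM=2
i=3 t=5 v=3: → [1,10); WM=2
i=4 t=7 v=3: → [1,12); WM=2
i=5 t=8 v=2: → [1,13); WM=6
i=6 t=10 v=9: → [1,15); WM=6
i=7 t=11 v=3: → [1,16); WM=6
i=8 t=12 v=4: → [1,17); WM=10
i=9 t=17 v=5: → [17,22); WM=10
i=10 t=19 v=7: → [17,24); WM=10
i=11 t=17 v=3: → [17,24); WM=17
i=12 t=21 v=1: → [17,26); WM=17
i=13 t=13 v=8: DROP (t<17-1); WM=17
i=14 t=14 v=1: DROP (t<17-1); WM=19
i=15 t=19 v=2: → [17,26); WM=19
i=16 t=21 v=7: → [17,26); WM=19
i=17 t=21 v=7: → [17,26); WM=19
i=18 t=22 v=4: → [17,27); WM=19
i=19 t=20 v=6: → [17,27); WM=19
i=20 t=23 v=2: → [17,28); WM=21

[1,17)=9 [17,28)=10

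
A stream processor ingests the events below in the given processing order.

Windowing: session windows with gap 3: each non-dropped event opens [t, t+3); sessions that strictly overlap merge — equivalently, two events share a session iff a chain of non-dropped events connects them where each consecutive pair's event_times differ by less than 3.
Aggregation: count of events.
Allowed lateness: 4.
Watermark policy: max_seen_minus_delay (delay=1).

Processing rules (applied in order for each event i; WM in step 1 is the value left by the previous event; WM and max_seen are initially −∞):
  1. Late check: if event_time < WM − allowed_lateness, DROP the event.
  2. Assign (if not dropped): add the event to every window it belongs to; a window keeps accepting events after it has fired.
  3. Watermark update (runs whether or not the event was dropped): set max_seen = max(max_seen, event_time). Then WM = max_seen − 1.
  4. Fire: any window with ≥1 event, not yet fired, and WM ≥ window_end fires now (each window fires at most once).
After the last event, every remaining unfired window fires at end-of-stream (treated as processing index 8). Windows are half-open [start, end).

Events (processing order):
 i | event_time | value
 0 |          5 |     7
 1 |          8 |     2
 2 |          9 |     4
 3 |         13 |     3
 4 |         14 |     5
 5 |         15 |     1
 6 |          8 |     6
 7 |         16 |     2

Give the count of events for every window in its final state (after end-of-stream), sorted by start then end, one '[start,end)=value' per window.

[5,8)=1 [8,12)=2 [13,19)=4

i=0 t=5 v=7: → [5,8); WM=4
i=1 t=8 v=2: → [8,11); WM=7
i=2 t=9 v=4: → [8,12); WM=8
i=3 t=13 v=3: → [13,16); WM=12
i=4 t=14 v=5: → [13,17); WM=13
i=5 t=15 v=1: → [13,18); WM=14
i=6 t=8 v=6: DROP (t<14-4); WM=14
i=7 t=16 v=2: → [13,19); WM=15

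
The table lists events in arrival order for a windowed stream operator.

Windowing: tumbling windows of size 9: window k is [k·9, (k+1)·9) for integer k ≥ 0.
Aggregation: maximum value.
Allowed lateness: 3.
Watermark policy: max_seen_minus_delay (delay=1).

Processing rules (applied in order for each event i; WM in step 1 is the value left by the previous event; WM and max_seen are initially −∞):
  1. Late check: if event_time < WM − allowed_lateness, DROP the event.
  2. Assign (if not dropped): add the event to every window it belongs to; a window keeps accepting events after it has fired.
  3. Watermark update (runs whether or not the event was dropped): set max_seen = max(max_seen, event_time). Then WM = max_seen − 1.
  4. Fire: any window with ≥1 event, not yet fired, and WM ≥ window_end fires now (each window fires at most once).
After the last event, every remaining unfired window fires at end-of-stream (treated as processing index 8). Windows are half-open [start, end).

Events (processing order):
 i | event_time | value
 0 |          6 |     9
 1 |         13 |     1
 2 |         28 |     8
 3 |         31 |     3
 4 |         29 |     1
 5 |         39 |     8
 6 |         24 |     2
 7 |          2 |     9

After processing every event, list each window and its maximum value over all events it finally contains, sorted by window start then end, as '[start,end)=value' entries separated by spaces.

i=0 t=6 v=9: → [0,9); WM=5
i=1 t=13 v=1: → [9,18); WM=12; [0,9) fires=9
i=2 t=28 v=8: → [27,36); WM=27; [9,18) fires=1
i=3 t=31 v=3: → [27,36); WM=30
i=4 t=29 v=1: → [27,36); WM=30
i=5 t=39 v=8: → [36,45); WM=38; [27,36) fires=8
i=6 t=24 v=2: DROP (t<38-3); WM=38
i=7 t=2 v=9: DROP (t<38-3); WM=38

[0,9)=9 [9,18)=1 [27,36)=8 [36,45)=8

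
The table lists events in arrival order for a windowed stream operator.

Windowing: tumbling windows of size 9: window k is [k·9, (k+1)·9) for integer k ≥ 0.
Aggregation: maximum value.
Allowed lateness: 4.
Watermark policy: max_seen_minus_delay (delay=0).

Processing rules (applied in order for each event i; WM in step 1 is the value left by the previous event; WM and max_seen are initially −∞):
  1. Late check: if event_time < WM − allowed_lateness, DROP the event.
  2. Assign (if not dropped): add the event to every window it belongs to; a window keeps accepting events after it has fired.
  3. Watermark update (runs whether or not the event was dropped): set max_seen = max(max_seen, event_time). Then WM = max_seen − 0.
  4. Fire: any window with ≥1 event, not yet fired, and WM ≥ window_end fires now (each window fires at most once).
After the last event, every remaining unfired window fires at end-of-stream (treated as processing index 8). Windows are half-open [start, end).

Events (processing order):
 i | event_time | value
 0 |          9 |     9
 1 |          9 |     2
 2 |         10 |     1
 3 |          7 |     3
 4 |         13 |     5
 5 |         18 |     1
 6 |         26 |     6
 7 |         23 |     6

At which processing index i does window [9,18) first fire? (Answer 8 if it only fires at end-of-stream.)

5

i=0 t=9 v=9: → [9,18); WM=9
i=1 t=9 v=2: → [9,18); WM=9
i=2 t=10 v=1: → [9,18); WM=10
i=3 t=7 v=3: → [0,9); WM=10; [0,9) fires=3
i=4 t=13 v=5: → [9,18); WM=13
i=5 t=18 v=1: → [18,27); WM=18; [9,18) fires=9
i=6 t=26 v=6: → [18,27); WM=26
i=7 t=23 v=6: → [18,27); WM=26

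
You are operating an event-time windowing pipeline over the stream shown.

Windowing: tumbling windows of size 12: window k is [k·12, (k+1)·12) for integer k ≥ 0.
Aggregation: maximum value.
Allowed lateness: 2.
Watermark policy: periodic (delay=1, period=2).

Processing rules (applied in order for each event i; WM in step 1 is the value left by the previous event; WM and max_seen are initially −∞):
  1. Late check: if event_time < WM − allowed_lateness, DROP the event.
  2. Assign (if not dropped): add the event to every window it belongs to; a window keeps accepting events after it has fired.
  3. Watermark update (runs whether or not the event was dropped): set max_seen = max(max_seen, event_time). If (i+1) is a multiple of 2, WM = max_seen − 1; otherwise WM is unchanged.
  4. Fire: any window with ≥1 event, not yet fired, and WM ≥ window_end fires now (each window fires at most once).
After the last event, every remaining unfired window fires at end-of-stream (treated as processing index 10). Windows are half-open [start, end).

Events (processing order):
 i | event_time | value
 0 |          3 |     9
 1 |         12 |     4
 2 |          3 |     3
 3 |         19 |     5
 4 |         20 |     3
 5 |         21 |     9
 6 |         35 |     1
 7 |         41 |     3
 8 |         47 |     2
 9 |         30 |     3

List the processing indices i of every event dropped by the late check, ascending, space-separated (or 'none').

i=0 t=3 v=9: → [0,12); WM=−∞
i=1 t=12 v=4: → [12,24); WM=11
i=2 t=3 v=3: DROP (t<11-2); WM=11
i=3 t=19 v=5: → [12,24); WM=18; [0,12) fires=9
i=4 t=20 v=3: → [12,24); WM=18
i=5 t=21 v=9: → [12,24); WM=20
i=6 t=35 v=1: → [24,36); WM=20
i=7 t=41 v=3: → [36,48); WM=40; [12,24) fires=9 [24,36) fires=1
i=8 t=47 v=2: → [36,48); WM=40
i=9 t=30 v=3: DROP (t<40-2); WM=46

2 9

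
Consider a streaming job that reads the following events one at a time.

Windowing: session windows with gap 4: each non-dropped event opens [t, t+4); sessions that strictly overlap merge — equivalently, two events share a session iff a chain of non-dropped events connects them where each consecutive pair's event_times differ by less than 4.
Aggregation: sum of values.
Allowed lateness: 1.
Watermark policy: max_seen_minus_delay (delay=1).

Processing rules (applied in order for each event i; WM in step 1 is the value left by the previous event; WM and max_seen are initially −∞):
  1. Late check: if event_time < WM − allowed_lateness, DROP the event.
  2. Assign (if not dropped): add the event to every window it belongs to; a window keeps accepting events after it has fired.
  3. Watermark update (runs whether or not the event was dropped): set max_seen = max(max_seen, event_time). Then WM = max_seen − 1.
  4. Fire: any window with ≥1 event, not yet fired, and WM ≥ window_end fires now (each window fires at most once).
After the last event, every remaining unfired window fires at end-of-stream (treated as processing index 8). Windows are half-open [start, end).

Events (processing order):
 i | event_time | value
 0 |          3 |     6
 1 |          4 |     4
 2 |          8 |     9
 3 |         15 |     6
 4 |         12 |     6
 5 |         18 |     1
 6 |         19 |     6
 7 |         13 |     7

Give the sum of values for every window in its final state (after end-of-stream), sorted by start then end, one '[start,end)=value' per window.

[3,8)=10 [8,12)=9 [15,23)=13

i=0 t=3 v=6: → [3,7); WM=2
i=1 t=4 v=4: → [3,8); WM=3
i=2 t=8 v=9: → [8,12); WM=7
i=3 t=15 v=6: → [15,19); WM=14
i=4 t=12 v=6: DROP (t<14-1); WM=14
i=5 t=18 v=1: → [15,22); WM=17
i=6 t=19 v=6: → [15,23); WM=18
i=7 t=13 v=7: DROP (t<18-1); WM=18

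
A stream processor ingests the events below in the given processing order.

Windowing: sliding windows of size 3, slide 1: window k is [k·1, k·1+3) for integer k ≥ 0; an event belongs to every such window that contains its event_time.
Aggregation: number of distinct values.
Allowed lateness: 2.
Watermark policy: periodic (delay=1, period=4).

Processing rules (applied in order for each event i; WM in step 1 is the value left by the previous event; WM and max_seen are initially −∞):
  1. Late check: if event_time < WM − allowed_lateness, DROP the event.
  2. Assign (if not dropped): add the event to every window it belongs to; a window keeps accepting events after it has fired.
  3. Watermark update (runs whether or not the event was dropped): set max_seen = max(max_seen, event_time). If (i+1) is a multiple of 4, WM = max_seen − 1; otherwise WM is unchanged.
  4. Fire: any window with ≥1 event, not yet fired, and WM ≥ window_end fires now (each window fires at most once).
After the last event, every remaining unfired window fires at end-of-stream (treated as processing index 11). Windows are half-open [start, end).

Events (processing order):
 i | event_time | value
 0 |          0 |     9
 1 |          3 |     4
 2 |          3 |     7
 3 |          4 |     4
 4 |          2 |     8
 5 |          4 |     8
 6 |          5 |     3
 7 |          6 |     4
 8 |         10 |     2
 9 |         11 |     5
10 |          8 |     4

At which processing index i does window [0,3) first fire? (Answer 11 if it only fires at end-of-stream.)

3

i=0 t=0 v=9: → [0,3); WM=−∞
i=1 t=3 v=4: → [3,6),[2,5),[1,4); WM=−∞
i=2 t=3 v=7: → [3,6),[2,5),[1,4); WM=−∞
i=3 t=4 v=4: → [4,7),[3,6),[2,5); WM=3; [0,3) fires=1
i=4 t=2 v=8: → [2,5),[1,4),[0,3); WM=3
i=5 t=4 v=8: → [4,7),[3,6),[2,5); WM=3
i=6 t=5 v=3: → [5,8),[4,7),[3,6); WM=3
i=7 t=6 v=4: → [6,9),[5,8),[4,7); WM=5; [1,4) fires=3 [2,5) fires=3
i=8 t=10 v=2: → [10,13),[9,12),[8,11); WM=5
i=9 t=11 v=5: → [11,14),[10,13),[9,12); WM=5
i=10 t=8 v=4: → [8,11),[7,10),[6,9); WM=5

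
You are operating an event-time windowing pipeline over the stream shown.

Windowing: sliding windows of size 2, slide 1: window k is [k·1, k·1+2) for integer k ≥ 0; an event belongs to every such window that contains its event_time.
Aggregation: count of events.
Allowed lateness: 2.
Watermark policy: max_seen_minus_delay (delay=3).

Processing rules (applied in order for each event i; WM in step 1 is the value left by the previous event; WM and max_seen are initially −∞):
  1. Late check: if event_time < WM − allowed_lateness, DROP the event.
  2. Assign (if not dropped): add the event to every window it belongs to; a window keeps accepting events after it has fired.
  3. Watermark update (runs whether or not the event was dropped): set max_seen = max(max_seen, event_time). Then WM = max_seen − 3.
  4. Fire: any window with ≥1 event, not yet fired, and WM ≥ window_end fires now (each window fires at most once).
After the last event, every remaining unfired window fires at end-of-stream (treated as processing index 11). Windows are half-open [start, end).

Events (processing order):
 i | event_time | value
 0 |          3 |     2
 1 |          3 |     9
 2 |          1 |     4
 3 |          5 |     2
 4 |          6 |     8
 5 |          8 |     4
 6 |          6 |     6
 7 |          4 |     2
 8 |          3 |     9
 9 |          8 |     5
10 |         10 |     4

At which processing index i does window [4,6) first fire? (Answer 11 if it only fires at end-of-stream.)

i=0 t=3 v=2: → [3,5),[2,4); WM=0
i=1 t=3 v=9: → [3,5),[2,4); WM=0
i=2 t=1 v=4: → [1,3),[0,2); WM=0
i=3 t=5 v=2: → [5,7),[4,6); WM=2; [0,2) fires=1
i=4 t=6 v=8: → [6,8),[5,7); WM=3; [1,3) fires=1
i=5 t=8 v=4: → [8,10),[7,9); WM=5; [2,4) fires=2 [3,5) fires=2
i=6 t=6 v=6: → [6,8),[5,7); WM=5
i=7 t=4 v=2: → [4,6),[3,5); WM=5
i=8 t=3 v=9: → [3,5),[2,4); WM=5
i=9 t=8 v=5: → [8,10),[7,9); WM=5
i=10 t=10 v=4: → [10,12),[9,11); WM=7; [4,6) fires=2 [5,7) fires=3

10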